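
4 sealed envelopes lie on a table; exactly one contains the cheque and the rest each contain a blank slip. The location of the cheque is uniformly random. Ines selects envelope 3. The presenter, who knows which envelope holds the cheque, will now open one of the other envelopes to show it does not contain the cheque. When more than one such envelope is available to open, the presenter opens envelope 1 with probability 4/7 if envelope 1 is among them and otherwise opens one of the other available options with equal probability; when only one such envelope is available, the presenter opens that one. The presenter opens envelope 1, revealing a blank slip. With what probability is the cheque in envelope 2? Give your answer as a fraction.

1/3

Condition on the true location of the cheque.
If it is in envelope 1 (prior 1/4): the presenter opened envelope 1, so this case is ruled out; weight (1/4)·0 = 0.
If it is in any of envelopes 2, 3, and 4 (prior 1/4 each): envelope 1 is available, opened with probability 4/7; weight (1/4)·(4/7) = 1/7 each.
The weights sum to 3/7.
So P(the cheque in envelope 2 | the presenter opened envelope 1) = (1/7) / (3/7) = 1/3.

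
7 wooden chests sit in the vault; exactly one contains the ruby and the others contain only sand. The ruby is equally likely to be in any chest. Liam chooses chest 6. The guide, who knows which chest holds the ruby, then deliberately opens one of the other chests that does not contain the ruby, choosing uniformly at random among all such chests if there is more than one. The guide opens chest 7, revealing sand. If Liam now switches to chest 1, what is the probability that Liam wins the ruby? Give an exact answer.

Consider each possible location of the ruby in turn.
If it is in any of chests 1, 2, 3, 4, and 5 (prior 1/7 each): the guide has 5 equally likely choices, so probability 1/5; weight (1/7)·(1/5) = 1/35 each.
If it is in chest 6 (prior 1/7): the guide has 6 equally likely choices, so probability 1/6; weight (1/7)·(1/6) = 1/42.
If it is in chest 7 (prior 1/7): the guide opened chest 7, so this case is ruled out; weight (1/7)·0 = 0.
The weights sum to 1/6.
So P(the ruby in chest 1 | the guide opened chest 7) = (1/35) / (1/6) = 6/35.

6/35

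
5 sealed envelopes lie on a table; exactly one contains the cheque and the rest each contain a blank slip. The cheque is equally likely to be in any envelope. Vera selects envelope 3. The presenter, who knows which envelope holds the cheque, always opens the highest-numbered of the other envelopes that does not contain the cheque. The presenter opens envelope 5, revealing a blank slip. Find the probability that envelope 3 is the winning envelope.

1/4

Consider each possible location of the cheque in turn.
If it is in any of envelopes 1, 2, 3, and 4 (prior 1/5 each): envelope 5 is the highest-numbered option available, probability 1; weight (1/5)·1 = 1/5 each.
If it is in envelope 5 (prior 1/5): the presenter opened envelope 5, so this case is ruled out; weight (1/5)·0 = 0.
The weights sum to 4/5.
So P(the cheque in envelope 3 | the presenter opened envelope 5) = (1/5) / (4/5) = 1/4.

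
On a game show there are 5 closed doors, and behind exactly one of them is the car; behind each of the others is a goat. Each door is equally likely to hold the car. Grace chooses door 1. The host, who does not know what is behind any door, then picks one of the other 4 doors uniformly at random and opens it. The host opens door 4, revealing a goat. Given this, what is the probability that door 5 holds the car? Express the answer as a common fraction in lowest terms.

Consider each possible location of the car in turn.
If it is behind any of doors 1, 2, 3, and 5 (prior 1/5 each): the host picks door 4 with probability 1/4 regardless, and it is not the prize; weight (1/5)·(1/4) = 1/20 each.
If it is behind door 4 (prior 1/5): the host opened door 4, so this case is ruled out; weight (1/5)·0 = 0.
The weights sum to 1/5.
So P(the car behind door 5 | the host opened door 4) = (1/20) / (1/5) = 1/4.

1/4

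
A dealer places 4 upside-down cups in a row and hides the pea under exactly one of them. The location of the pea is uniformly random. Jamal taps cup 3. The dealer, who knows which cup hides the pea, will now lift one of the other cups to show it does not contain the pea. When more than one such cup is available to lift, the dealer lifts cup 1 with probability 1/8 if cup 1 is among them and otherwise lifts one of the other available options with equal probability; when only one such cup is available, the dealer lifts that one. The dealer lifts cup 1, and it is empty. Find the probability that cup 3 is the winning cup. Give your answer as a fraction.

Apply Bayes' rule, conditioning on where the pea actually is.
If it is under cup 1 (prior 1/4): the dealer opened cup 1, so this case is ruled out; weight (1/4)·0 = 0.
If it is under any of cups 2, 3, and 4 (prior 1/4 each): cup 1 is available, opened with probability 1/8; weight (1/4)·(1/8) = 1/32 each.
The weights sum to 3/32.
So P(the pea under cup 3 | the dealer opened cup 1) = (1/32) / (3/32) = 1/3.

1/3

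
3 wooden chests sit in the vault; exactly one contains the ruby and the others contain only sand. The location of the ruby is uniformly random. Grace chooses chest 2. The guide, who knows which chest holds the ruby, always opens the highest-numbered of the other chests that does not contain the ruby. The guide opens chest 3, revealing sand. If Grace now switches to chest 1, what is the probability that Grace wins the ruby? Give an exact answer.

Consider each possible location of the ruby in turn.
If it is in either of chests 1 and 2 (prior 1/3 each): chest 3 is the highest-numbered option available, probability 1; weight (1/3)·1 = 1/3 each.
If it is in chest 3 (prior 1/3): the guide opened chest 3, so this case is ruled out; weight (1/3)·0 = 0.
The weights sum to 2/3.
So P(the ruby in chest 1 | the guide opened chest 3) = (1/3) / (2/3) = 1/2.

1/2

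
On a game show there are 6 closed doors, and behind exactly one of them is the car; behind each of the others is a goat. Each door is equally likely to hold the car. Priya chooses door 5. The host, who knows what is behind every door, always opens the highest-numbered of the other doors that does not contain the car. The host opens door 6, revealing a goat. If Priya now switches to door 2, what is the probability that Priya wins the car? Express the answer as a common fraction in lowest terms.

1/5

Condition on the true location of the car.
If it is behind any of doors 1, 2, 3, 4, and 5 (prior 1/6 each): door 6 is the highest-numbered option available, probability 1; weight (1/6)·1 = 1/6 each.
If it is behind door 6 (prior 1/6): the host opened door 6, so this case is ruled out; weight (1/6)·0 = 0.
The weights sum to 5/6.
So P(the car behind door 2 | the host opened door 6) = (1/6) / (5/6) = 1/5.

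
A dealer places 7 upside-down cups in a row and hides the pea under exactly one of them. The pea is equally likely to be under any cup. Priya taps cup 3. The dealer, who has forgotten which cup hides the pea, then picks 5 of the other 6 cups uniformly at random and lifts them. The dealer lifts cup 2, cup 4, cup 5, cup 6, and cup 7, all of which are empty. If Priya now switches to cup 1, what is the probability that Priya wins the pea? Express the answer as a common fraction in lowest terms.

Consider each possible location of the pea in turn.
If it is under either of cups 1 and 3 (prior 1/7 each): the dealer picks exactly this set with probability 1/6 regardless, and none is the prize; weight (1/7)·(1/6) = 1/42 each.
If it is under any of cups 2, 4, 5, 6, and 7 (prior 1/7 each): that cup was opened and seen not to hold the prize — ruled out; weight (1/7)·0 = 0 each.
The weights sum to 1/21.
So P(the pea under cup 1 | the dealer opened cup 2, cup 4, cup 5, cup 6, and cup 7) = (1/42) / (1/21) = 1/2.

1/2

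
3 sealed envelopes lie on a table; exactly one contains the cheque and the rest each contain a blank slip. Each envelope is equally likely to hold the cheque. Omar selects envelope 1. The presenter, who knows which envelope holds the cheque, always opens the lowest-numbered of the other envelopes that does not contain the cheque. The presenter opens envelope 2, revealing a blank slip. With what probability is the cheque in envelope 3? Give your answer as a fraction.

Apply Bayes' rule, conditioning on where the cheque actually is.
If it is in either of envelopes 1 and 3 (prior 1/3 each): envelope 2 is the lowest-numbered option available, probability 1; weight (1/3)·1 = 1/3 each.
If it is in envelope 2 (prior 1/3): the presenter opened envelope 2, so this case is ruled out; weight (1/3)·0 = 0.
The weights sum to 2/3.
So P(the cheque in envelope 3 | the presenter opened envelope 2) = (1/3) / (2/3) = 1/2.

1/2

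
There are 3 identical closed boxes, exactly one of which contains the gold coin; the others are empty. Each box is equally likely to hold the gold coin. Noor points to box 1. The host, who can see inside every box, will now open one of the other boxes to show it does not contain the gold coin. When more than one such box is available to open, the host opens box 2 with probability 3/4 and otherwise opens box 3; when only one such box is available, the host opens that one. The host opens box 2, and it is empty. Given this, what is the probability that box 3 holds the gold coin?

4/7

Condition on the true location of the gold coin.
If it is in box 1 (prior 1/3): box 2 is available, opened with probability 3/4; weight (1/3)·(3/4) = 1/4.
If it is in box 2 (prior 1/3): the host opened box 2, so this case is ruled out; weight (1/3)·0 = 0.
If it is in box 3 (prior 1/3): only box 2 is available, probability 1; weight (1/3)·1 = 1/3.
The weights sum to 7/12.
So P(the gold coin in box 3 | the host opened box 2) = (1/3) / (7/12) = 4/7.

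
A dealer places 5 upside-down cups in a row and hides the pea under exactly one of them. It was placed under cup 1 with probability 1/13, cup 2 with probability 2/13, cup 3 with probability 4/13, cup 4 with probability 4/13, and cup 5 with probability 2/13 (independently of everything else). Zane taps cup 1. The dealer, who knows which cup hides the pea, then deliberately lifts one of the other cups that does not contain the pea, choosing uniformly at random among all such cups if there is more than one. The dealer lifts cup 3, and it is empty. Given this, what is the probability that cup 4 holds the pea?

Apply Bayes' rule, conditioning on where the pea actually is.
If it is under cup 1 (prior 1/13): the dealer has 4 equally likely choices, so probability 1/4; weight (1/13)·(1/4) = 1/52.
If it is under either of cups 2 and 5 (prior 2/13 each): the dealer has 3 equally likely choices, so probability 1/3; weight (2/13)·(1/3) = 2/39 each.
If it is under cup 3 (prior 4/13): the dealer opened cup 3, so this case is ruled out; weight (4/13)·0 = 0.
If it is under cup 4 (prior 4/13): the dealer has 3 equally likely choices, so probability 1/3; weight (4/13)·(1/3) = 4/39.
The weights sum to 35/156.
So P(the pea under cup 4 | the dealer opened cup 3) = (4/39) / (35/156) = 16/35.

16/35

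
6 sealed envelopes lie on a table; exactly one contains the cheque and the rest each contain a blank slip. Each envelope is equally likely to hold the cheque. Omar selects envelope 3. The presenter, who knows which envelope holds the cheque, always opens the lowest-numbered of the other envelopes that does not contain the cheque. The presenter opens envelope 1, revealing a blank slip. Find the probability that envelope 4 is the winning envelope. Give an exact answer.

Apply Bayes' rule, conditioning on where the cheque actually is.
If it is in envelope 1 (prior 1/6): the presenter opened envelope 1, so this case is ruled out; weight (1/6)·0 = 0.
If it is in any of envelopes 2, 3, 4, 5, and 6 (prior 1/6 each): envelope 1 is the lowest-numbered option available, probability 1; weight (1/6)·1 = 1/6 each.
The weights sum to 5/6.
So P(the cheque in envelope 4 | the presenter opened envelope 1) = (1/6) / (5/6) = 1/5.

1/5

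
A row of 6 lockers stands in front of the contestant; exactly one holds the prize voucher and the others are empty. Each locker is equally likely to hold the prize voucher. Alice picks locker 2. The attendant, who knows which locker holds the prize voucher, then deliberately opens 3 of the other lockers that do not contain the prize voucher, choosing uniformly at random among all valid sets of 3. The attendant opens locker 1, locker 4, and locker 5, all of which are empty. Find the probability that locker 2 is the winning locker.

Consider each possible location of the prize voucher in turn.
If it is in any of lockers 1, 4, and 5 (prior 1/6 each): that locker was opened and seen not to hold the prize — ruled out; weight (1/6)·0 = 0 each.
If it is in locker 2 (prior 1/6): the attendant has 10 equally likely choices, so probability 1/10; weight (1/6)·(1/10) = 1/60.
If it is in either of lockers 3 and 6 (prior 1/6 each): the attendant has 4 equally likely choices, so probability 1/4; weight (1/6)·(1/4) = 1/24 each.
The weights sum to 1/10.
So P(the prize voucher in locker 2 | the attendant opened locker 1, locker 4, and locker 5) = (1/60) / (1/10) = 1/6.

1/6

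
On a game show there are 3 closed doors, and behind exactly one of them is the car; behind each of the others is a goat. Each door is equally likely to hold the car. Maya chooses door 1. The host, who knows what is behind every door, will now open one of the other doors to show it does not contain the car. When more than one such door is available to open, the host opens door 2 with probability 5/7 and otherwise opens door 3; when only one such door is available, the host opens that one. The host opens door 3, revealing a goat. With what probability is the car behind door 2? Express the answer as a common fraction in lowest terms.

Condition on the true location of the car.
If it is behind door 1 (prior 1/3): door 2 is available but not opened, probability 2/7; weight (1/3)·(2/7) = 2/21.
If it is behind door 2 (prior 1/3): only door 3 is available, probability 1; weight (1/3)·1 = 1/3.
If it is behind door 3 (prior 1/3): the host opened door 3, so this case is ruled out; weight (1/3)·0 = 0.
The weights sum to 3/7.
So P(the car behind door 2 | the host opened door 3) = (1/3) / (3/7) = 7/9.

7/9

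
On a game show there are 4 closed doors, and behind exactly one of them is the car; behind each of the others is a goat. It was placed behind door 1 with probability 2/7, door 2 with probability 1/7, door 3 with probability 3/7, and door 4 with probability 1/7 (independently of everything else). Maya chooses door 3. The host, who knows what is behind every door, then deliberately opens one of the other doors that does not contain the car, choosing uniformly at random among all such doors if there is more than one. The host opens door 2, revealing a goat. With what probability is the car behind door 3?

Consider each possible location of the car in turn.
If it is behind door 1 (prior 2/7): the host has 2 equally likely choices, so probability 1/2; weight (2/7)·(1/2) = 1/7.
If it is behind door 2 (prior 1/7): the host opened door 2, so this case is ruled out; weight (1/7)·0 = 0.
If it is behind door 3 (prior 3/7): the host has 3 equally likely choices, so probability 1/3; weight (3/7)·(1/3) = 1/7.
If it is behind door 4 (prior 1/7): the host has 2 equally likely choices, so probability 1/2; weight (1/7)·(1/2) = 1/14.
The weights sum to 5/14.
So P(the car behind door 3 | the host opened door 2) = (1/7) / (5/14) = 2/5.

2/5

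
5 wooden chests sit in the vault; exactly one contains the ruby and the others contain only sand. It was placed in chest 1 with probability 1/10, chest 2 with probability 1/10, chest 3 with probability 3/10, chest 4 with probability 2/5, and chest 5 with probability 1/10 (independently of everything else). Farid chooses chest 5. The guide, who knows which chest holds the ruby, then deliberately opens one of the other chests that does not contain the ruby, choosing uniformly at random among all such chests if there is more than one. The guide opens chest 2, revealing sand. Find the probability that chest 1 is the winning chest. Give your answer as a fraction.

4/35

Condition on the true location of the ruby.
If it is in chest 1 (prior 1/10): the guide has 3 equally likely choices, so probability 1/3; weight (1/10)·(1/3) = 1/30.
If it is in chest 2 (prior 1/10): the guide opened chest 2, so this case is ruled out; weight (1/10)·0 = 0.
If it is in chest 3 (prior 3/10): the guide has 3 equally likely choices, so probability 1/3; weight (3/10)·(1/3) = 1/10.
If it is in chest 4 (prior 2/5): the guide has 3 equally likely choices, so probability 1/3; weight (2/5)·(1/3) = 2/15.
If it is in chest 5 (prior 1/10): the guide has 4 equally likely choices, so probability 1/4; weight (1/10)·(1/4) = 1/40.
The weights sum to 7/24.
So P(the ruby in chest 1 | the guide opened chest 2) = (1/30) / (7/24) = 4/35.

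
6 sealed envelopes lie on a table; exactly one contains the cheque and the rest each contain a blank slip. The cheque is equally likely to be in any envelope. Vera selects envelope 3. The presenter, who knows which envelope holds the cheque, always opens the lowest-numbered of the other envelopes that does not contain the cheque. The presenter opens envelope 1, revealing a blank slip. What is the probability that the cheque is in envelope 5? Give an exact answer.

Apply Bayes' rule, conditioning on where the cheque actually is.
If it is in envelope 1 (prior 1/6): the presenter opened envelope 1, so this case is ruled out; weight (1/6)·0 = 0.
If it is in any of envelopes 2, 3, 4, 5, and 6 (prior 1/6 each): envelope 1 is the lowest-numbered option available, probability 1; weight (1/6)·1 = 1/6 each.
The weights sum to 5/6.
So P(the cheque in envelope 5 | the presenter opened envelope 1) = (1/6) / (5/6) = 1/5.

1/5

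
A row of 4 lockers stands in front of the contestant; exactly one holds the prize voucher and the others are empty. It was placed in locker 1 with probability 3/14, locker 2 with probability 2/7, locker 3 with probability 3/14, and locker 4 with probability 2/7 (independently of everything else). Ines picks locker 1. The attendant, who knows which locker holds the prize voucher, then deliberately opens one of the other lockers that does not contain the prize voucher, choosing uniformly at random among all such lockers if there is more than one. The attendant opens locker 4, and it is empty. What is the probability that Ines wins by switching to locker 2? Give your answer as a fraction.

Condition on the true location of the prize voucher.
If it is in locker 1 (prior 3/14): the attendant has 3 equally likely choices, so probability 1/3; weight (3/14)·(1/3) = 1/14.
If it is in locker 2 (prior 2/7): the attendant has 2 equally likely choices, so probability 1/2; weight (2/7)·(1/2) = 1/7.
If it is in locker 3 (prior 3/14): the attendant has 2 equally likely choices, so probability 1/2; weight (3/14)·(1/2) = 3/28.
If it is in locker 4 (prior 2/7): the attendant opened locker 4, so this case is ruled out; weight (2/7)·0 = 0.
The weights sum to 9/28.
So P(the prize voucher in locker 2 | the attendant opened locker 4) = (1/7) / (9/28) = 4/9.

4/9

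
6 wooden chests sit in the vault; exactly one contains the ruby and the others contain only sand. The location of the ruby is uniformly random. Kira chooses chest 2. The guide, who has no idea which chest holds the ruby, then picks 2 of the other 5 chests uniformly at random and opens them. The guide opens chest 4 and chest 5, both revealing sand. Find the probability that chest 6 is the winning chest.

1/4

Because the guide chose which chests to open without knowing where the ruby is, the choice is independent of the prize location. Learning that none of the 2 opened chests holds the ruby simply rules out those 2 locations and leaves the remaining 4 chests still equally likely by symmetry.
So P(the ruby in chest 6) = 1/4.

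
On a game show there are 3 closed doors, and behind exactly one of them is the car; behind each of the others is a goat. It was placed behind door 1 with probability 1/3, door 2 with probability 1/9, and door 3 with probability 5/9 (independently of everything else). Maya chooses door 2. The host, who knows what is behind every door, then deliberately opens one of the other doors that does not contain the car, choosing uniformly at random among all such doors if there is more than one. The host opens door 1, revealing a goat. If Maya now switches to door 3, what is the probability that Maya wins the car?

10/11

Condition on the true location of the car.
If it is behind door 1 (prior 1/3): the host opened door 1, so this case is ruled out; weight (1/3)·0 = 0.
If it is behind door 2 (prior 1/9): the host has 2 equally likely choices, so probability 1/2; weight (1/9)·(1/2) = 1/18.
If it is behind door 3 (prior 5/9): the host has no choice, probability 1; weight (5/9)·1 = 5/9.
The weights sum to 11/18.
So P(the car behind door 3 | the host opened door 1) = (5/9) / (11/18) = 10/11.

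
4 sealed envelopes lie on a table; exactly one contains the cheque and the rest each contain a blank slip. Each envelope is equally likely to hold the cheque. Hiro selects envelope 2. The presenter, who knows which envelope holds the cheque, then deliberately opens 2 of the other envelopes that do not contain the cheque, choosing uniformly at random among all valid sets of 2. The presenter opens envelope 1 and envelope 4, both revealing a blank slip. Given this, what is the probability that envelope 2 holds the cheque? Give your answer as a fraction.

1/4

Condition on the true location of the cheque.
If it is in either of envelopes 1 and 4 (prior 1/4 each): that envelope was opened and seen not to hold the prize — ruled out; weight (1/4)·0 = 0 each.
If it is in envelope 2 (prior 1/4): the presenter has 3 equally likely choices, so probability 1/3; weight (1/4)·(1/3) = 1/12.
If it is in envelope 3 (prior 1/4): the presenter has no choice, probability 1; weight (1/4)·1 = 1/4.
The weights sum to 1/3.
So P(the cheque in envelope 2 | the presenter opened envelope 1 and envelope 4) = (1/12) / (1/3) = 1/4.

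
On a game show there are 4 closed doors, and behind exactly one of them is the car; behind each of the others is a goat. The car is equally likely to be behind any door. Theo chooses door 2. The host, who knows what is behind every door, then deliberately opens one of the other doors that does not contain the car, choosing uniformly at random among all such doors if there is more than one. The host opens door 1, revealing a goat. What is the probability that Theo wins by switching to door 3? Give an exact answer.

Apply Bayes' rule, conditioning on where the car actually is.
If it is behind door 1 (prior 1/4): the host opened door 1, so this case is ruled out; weight (1/4)·0 = 0.
If it is behind door 2 (prior 1/4): the host has 3 equally likely choices, so probability 1/3; weight (1/4)·(1/3) = 1/12.
If it is behind either of doors 3 and 4 (prior 1/4 each): the host has 2 equally likely choices, so probability 1/2; weight (1/4)·(1/2) = 1/8 each.
The weights sum to 1/3.
So P(the car behind door 3 | the host opened door 1) = (1/8) / (1/3) = 3/8.

3/8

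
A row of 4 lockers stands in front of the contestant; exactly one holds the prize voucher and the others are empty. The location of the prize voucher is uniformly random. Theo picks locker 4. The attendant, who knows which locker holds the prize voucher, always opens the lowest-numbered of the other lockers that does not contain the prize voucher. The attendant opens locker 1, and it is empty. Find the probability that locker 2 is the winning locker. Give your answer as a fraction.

1/3

Condition on the true location of the prize voucher.
If it is in locker 1 (prior 1/4): the attendant opened locker 1, so this case is ruled out; weight (1/4)·0 = 0.
If it is in any of lockers 2, 3, and 4 (prior 1/4 each): locker 1 is the lowest-numbered option available, probability 1; weight (1/4)·1 = 1/4 each.
The weights sum to 3/4.
So P(the prize voucher in locker 2 | the attendant opened locker 1) = (1/4) / (3/4) = 1/3.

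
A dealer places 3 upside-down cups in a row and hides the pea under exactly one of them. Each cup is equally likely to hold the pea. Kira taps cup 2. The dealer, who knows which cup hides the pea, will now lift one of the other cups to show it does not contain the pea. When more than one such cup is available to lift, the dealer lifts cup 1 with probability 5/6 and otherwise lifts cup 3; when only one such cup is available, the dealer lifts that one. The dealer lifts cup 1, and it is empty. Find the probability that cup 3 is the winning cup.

6/11

Apply Bayes' rule, conditioning on where the pea actually is.
If it is under cup 1 (prior 1/3): the dealer opened cup 1, so this case is ruled out; weight (1/3)·0 = 0.
If it is under cup 2 (prior 1/3): cup 1 is available, opened with probability 5/6; weight (1/3)·(5/6) = 5/18.
If it is under cup 3 (prior 1/3): only cup 1 is available, probability 1; weight (1/3)·1 = 1/3.
The weights sum to 11/18.
So P(the pea under cup 3 | the dealer opened cup 1) = (1/3) / (11/18) = 6/11.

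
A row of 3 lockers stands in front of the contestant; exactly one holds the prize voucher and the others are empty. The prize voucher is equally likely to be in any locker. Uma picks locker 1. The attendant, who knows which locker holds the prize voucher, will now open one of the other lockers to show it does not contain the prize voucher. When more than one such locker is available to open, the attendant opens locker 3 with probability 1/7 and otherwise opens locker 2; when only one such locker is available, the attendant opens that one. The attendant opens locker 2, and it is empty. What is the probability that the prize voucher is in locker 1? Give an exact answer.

6/13

Apply Bayes' rule, conditioning on where the prize voucher actually is.
If it is in locker 1 (prior 1/3): locker 3 is available but not opened, probability 6/7; weight (1/3)·(6/7) = 2/7.
If it is in locker 2 (prior 1/3): the attendant opened locker 2, so this case is ruled out; weight (1/3)·0 = 0.
If it is in locker 3 (prior 1/3): only locker 2 is available, probability 1; weight (1/3)·1 = 1/3.
The weights sum to 13/21.
So P(the prize voucher in locker 1 | the attendant opened locker 2) = (2/7) / (13/21) = 6/13.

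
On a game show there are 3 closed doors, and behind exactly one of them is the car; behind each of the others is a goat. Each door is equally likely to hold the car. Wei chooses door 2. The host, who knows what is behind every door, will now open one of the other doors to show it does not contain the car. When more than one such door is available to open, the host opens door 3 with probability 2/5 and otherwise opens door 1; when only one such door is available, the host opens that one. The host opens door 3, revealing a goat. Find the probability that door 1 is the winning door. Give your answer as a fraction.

Apply Bayes' rule, conditioning on where the car actually is.
If it is behind door 1 (prior 1/3): only door 3 is available, probability 1; weight (1/3)·1 = 1/3.
If it is behind door 2 (prior 1/3): door 3 is available, opened with probability 2/5; weight (1/3)·(2/5) = 2/15.
If it is behind door 3 (prior 1/3): the host opened door 3, so this case is ruled out; weight (1/3)·0 = 0.
The weights sum to 7/15.
So P(the car behind door 1 | the host opened door 3) = (1/3) / (7/15) = 5/7.

5/7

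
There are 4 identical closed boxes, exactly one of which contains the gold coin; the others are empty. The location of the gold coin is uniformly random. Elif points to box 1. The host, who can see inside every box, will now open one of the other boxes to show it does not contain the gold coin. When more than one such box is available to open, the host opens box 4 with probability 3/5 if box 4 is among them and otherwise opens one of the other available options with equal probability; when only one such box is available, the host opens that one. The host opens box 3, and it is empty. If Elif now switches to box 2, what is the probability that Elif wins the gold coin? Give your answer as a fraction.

4/11

Apply Bayes' rule, conditioning on where the gold coin actually is.
If it is in box 1 (prior 1/4): box 4 is available but not opened; box 3 gets probability (1 − 3/5)/2 = 1/5; weight (1/4)·(1/5) = 1/20.
If it is in box 2 (prior 1/4): box 4 is available but not opened, probability 2/5; weight (1/4)·(2/5) = 1/10.
If it is in box 3 (prior 1/4): the host opened box 3, so this case is ruled out; weight (1/4)·0 = 0.
If it is in box 4 (prior 1/4): box 4 holds the prize so is unavailable; the host chooses uniformly among the 2 others, probability 1/2; weight (1/4)·(1/2) = 1/8.
The weights sum to 11/40.
So P(the gold coin in box 2 | the host opened box 3) = (1/10) / (11/40) = 4/11.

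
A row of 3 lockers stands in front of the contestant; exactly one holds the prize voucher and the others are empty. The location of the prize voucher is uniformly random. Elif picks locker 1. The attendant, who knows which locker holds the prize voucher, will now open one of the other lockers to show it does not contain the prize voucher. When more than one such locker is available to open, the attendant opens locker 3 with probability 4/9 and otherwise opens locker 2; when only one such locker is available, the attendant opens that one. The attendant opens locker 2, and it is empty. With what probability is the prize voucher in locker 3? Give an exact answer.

Condition on the true location of the prize voucher.
If it is in locker 1 (prior 1/3): locker 3 is available but not opened, probability 5/9; weight (1/3)·(5/9) = 5/27.
If it is in locker 2 (prior 1/3): the attendant opened locker 2, so this case is ruled out; weight (1/3)·0 = 0.
If it is in locker 3 (prior 1/3): only locker 2 is available, probability 1; weight (1/3)·1 = 1/3.
The weights sum to 14/27.
So P(the prize voucher in locker 3 | the attendant opened locker 2) = (1/3) / (14/27) = 9/14.

9/14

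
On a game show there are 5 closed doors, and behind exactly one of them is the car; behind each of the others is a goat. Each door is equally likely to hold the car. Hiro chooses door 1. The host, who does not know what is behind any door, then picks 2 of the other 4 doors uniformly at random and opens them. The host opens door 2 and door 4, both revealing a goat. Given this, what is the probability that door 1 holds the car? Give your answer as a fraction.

1/3

Condition on the true location of the car.
If it is behind any of doors 1, 3, and 5 (prior 1/5 each): the host picks exactly this set with probability 1/6 regardless, and none is the prize; weight (1/5)·(1/6) = 1/30 each.
If it is behind either of doors 2 and 4 (prior 1/5 each): that door was opened and seen not to hold the prize — ruled out; weight (1/5)·0 = 0 each.
The weights sum to 1/10.
So P(the car behind door 1 | the host opened door 2 and door 4) = (1/30) / (1/10) = 1/3.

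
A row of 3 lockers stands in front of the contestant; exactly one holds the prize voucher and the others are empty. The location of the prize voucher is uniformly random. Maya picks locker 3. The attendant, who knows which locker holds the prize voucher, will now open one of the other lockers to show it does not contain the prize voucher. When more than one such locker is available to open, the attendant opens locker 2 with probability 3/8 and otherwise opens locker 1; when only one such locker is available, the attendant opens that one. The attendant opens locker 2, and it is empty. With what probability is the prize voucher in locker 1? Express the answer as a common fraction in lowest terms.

Condition on the true location of the prize voucher.
If it is in locker 1 (prior 1/3): only locker 2 is available, probability 1; weight (1/3)·1 = 1/3.
If it is in locker 2 (prior 1/3): the attendant opened locker 2, so this case is ruled out; weight (1/3)·0 = 0.
If it is in locker 3 (prior 1/3): locker 2 is available, opened with probability 3/8; weight (1/3)·(3/8) = 1/8.
The weights sum to 11/24.
So P(the prize voucher in locker 1 | the attendant opened locker 2) = (1/3) / (11/24) = 8/11.

8/11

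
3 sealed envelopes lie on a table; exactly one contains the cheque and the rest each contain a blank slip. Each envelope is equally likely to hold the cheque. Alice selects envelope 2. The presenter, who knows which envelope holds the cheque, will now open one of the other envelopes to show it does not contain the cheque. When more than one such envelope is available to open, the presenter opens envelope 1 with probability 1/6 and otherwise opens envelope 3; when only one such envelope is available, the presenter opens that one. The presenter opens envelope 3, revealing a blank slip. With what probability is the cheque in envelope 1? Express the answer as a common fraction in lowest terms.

Condition on the true location of the cheque.
If it is in envelope 1 (prior 1/3): only envelope 3 is available, probability 1; weight (1/3)·1 = 1/3.
If it is in envelope 2 (prior 1/3): envelope 1 is available but not opened, probability 5/6; weight (1/3)·(5/6) = 5/18.
If it is in envelope 3 (prior 1/3): the presenter opened envelope 3, so this case is ruled out; weight (1/3)·0 = 0.
The weights sum to 11/18.
So P(the cheque in envelope 1 | the presenter opened envelope 3) = (1/3) / (11/18) = 6/11.

6/11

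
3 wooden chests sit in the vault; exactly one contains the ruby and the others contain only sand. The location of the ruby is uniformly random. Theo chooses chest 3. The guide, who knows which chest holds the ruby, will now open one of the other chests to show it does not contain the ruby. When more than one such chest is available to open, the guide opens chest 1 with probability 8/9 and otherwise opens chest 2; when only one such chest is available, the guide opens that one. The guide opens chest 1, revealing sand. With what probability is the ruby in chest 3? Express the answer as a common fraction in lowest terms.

8/17

Apply Bayes' rule, conditioning on where the ruby actually is.
If it is in chest 1 (prior 1/3): the guide opened chest 1, so this case is ruled out; weight (1/3)·0 = 0.
If it is in chest 2 (prior 1/3): only chest 1 is available, probability 1; weight (1/3)·1 = 1/3.
If it is in chest 3 (prior 1/3): chest 1 is available, opened with probability 8/9; weight (1/3)·(8/9) = 8/27.
The weights sum to 17/27.
So P(the ruby in chest 3 | the guide opened chest 1) = (8/27) / (17/27) = 8/17.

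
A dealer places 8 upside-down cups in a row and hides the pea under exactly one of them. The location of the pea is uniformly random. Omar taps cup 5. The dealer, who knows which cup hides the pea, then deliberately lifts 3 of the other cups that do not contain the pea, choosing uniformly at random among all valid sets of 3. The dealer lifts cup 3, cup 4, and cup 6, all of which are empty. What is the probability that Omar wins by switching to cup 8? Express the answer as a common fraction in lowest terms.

7/32

Apply Bayes' rule, conditioning on where the pea actually is.
If it is under any of cups 1, 2, 7, and 8 (prior 1/8 each): the dealer has 20 equally likely choices, so probability 1/20; weight (1/8)·(1/20) = 1/160 each.
If it is under any of cups 3, 4, and 6 (prior 1/8 each): that cup was opened and seen not to hold the prize — ruled out; weight (1/8)·0 = 0 each.
If it is under cup 5 (prior 1/8): the dealer has 35 equally likely choices, so probability 1/35; weight (1/8)·(1/35) = 1/280.
The weights sum to 1/35.
So P(the pea under cup 8 | the dealer opened cup 3, cup 4, and cup 6) = (1/160) / (1/35) = 7/32.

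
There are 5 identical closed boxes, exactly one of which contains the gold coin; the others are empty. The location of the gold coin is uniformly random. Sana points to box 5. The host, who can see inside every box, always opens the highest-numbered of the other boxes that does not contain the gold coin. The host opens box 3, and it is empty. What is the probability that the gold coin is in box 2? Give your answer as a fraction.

Condition on the true location of the gold coin.
If it is in any of boxes 1, 2, and 5 (prior 1/5 each): the host would have opened box 4 instead, probability 0; weight (1/5)·0 = 0 each.
If it is in box 3 (prior 1/5): the host opened box 3, so this case is ruled out; weight (1/5)·0 = 0.
If it is in box 4 (prior 1/5): box 3 is the highest-numbered option available, probability 1; weight (1/5)·1 = 1/5.
The weights sum to 1/5.
So P(the gold coin in box 2 | the host opened box 3) = 0 / (1/5) = 0.

0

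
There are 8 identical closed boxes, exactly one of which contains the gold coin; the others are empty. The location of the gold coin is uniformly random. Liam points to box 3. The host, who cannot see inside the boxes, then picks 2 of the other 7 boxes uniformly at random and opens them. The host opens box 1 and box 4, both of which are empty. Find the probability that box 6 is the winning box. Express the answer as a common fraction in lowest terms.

Condition on the true location of the gold coin.
If it is in either of boxes 1 and 4 (prior 1/8 each): that box was opened and seen not to hold the prize — ruled out; weight (1/8)·0 = 0 each.
If it is in any of boxes 2, 3, 5, 6, 7, and 8 (prior 1/8 each): the host picks exactly this set with probability 1/21 regardless, and none is the prize; weight (1/8)·(1/21) = 1/168 each.
The weights sum to 1/28.
So P(the gold coin in box 6 | the host opened box 1 and box 4) = (1/168) / (1/28) = 1/6.

1/6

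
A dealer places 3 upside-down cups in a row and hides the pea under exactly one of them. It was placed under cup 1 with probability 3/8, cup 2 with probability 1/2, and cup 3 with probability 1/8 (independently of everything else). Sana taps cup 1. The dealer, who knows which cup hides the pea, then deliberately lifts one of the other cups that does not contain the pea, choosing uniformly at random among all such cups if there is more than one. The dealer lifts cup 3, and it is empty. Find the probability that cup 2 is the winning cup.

8/11

Apply Bayes' rule, conditioning on where the pea actually is.
If it is under cup 1 (prior 3/8): the dealer has 2 equally likely choices, so probability 1/2; weight (3/8)·(1/2) = 3/16.
If it is under cup 2 (prior 1/2): the dealer has no choice, probability 1; weight (1/2)·1 = 1/2.
If it is under cup 3 (prior 1/8): the dealer opened cup 3, so this case is ruled out; weight (1/8)·0 = 0.
The weights sum to 11/16.
So P(the pea under cup 2 | the dealer opened cup 3) = (1/2) / (11/16) = 8/11.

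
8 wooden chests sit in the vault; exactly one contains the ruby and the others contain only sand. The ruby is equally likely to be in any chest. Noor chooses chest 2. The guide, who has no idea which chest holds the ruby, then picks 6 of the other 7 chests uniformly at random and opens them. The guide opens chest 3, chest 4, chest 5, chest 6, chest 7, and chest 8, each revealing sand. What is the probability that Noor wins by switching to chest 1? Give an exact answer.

1/2

Condition on the true location of the ruby.
If it is in either of chests 1 and 2 (prior 1/8 each): the guide picks exactly this set with probability 1/7 regardless, and none is the prize; weight (1/8)·(1/7) = 1/56 each.
If it is in any of chests 3, 4, 5, 6, 7, and 8 (prior 1/8 each): that chest was opened and seen not to hold the prize — ruled out; weight (1/8)·0 = 0 each.
The weights sum to 1/28.
So P(the ruby in chest 1 | the guide opened chest 3, chest 4, chest 5, chest 6, chest 7, and chest 8) = (1/56) / (1/28) = 1/2.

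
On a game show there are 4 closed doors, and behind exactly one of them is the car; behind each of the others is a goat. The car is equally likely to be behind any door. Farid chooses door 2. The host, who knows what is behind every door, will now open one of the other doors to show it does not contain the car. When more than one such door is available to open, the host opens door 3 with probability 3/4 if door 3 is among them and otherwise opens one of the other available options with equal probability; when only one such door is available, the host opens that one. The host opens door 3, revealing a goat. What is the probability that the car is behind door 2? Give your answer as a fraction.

Condition on the true location of the car.
If it is behind any of doors 1, 2, and 4 (prior 1/4 each): door 3 is available, opened with probability 3/4; weight (1/4)·(3/4) = 3/16 each.
If it is behind door 3 (prior 1/4): the host opened door 3, so this case is ruled out; weight (1/4)·0 = 0.
The weights sum to 9/16.
So P(the car behind door 2 | the host opened door 3) = (3/16) / (9/16) = 1/3.

1/3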